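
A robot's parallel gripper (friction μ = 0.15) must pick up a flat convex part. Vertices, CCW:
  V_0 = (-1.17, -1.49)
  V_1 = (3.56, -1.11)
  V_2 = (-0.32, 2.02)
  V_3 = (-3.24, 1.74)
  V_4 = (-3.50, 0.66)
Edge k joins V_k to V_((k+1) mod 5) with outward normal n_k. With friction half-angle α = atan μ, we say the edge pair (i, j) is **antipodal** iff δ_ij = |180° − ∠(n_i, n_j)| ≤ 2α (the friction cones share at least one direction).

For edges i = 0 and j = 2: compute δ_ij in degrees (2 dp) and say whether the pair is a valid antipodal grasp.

α = atan 0.15 = 8.53°;  2α = 17.06°
edge 0: e_0 = (+4.73, +0.38);  n_0 = (+0.0801, -0.9968)
edge 2: e_2 = (-2.92, -0.28);  n_2 = (-0.0955, +0.9954)
∠(n_0, n_2) = 179.12°
δ = |180° − 179.12°| = 0.88°
0.88° ≤ 2α = 17.06°  →  valid

δ = 0.88°, valid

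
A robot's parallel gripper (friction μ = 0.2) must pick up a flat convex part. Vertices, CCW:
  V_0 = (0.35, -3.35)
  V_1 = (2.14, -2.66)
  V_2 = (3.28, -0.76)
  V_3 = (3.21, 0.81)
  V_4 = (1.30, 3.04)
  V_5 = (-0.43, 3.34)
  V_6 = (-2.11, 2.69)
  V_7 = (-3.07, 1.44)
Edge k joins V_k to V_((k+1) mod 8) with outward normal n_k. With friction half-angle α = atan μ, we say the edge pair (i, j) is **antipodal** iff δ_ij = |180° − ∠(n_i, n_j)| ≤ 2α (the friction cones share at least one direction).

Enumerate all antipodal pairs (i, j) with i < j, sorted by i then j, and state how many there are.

count = 3; pairs: (0,5), (1,6), (3,7)

α = atan 0.2 = 11.31°;  2α = 22.62°
n_0 = (+0.3597, -0.9331)
n_1 = (+0.8575, -0.5145)
n_2 = (+0.9990, +0.0445)
n_3 = (+0.7595, +0.6505)
n_4 = (+0.1709, +0.9853)
n_5 = (-0.3608, +0.9326)
n_6 = (-0.7931, +0.6091)
n_7 = (-0.8138, -0.5811)
  (0,1): δ = 142.04°  ·
  (0,2): δ = 108.53°  ·
  (0,3): δ = 70.50°  ·
  (0,4): δ = 30.92°  ·
  (0,5): δ = 0.07°  ✓
  (0,6): δ = 31.40°  ·
  (0,7): δ = 104.45°  ·
  (1,2): δ = 146.48°  ·
  (1,3): δ = 108.46°  ·
  (1,4): δ = 68.87°  ·
  (1,5): δ = 37.88°  ·
  (1,6): δ = 6.56°  ✓
  (1,7): δ = 66.49°  ·
  (2,3): δ = 141.97°  ·
  (2,4): δ = 102.39°  ·
  (2,5): δ = 71.40°  ·
  (2,6): δ = 40.08°  ·
  (2,7): δ = 32.97°  ·
  (3,4): δ = 140.42°  ·
  (3,5): δ = 109.43°  ·
  (3,6): δ = 78.10°  ·
  (3,7): δ = 5.05°  ✓
  (4,5): δ = 149.01°  ·
  (4,6): δ = 117.69°  ·
  (4,7): δ = 44.64°  ·
  (5,6): δ = 148.68°  ·
  (5,7): δ = 75.63°  ·
  (6,7): δ = 106.95°  ·
antipodal pairs: 3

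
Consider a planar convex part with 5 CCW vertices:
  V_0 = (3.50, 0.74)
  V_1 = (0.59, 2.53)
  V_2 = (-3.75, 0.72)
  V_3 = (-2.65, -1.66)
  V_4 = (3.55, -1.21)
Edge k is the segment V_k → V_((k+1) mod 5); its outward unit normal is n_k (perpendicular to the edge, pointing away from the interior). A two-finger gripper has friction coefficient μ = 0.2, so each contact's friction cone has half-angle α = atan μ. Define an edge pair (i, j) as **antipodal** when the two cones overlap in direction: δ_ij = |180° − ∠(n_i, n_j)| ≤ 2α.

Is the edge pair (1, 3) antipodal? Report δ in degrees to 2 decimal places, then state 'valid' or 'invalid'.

α = atan 0.2 = 11.31°;  2α = 22.62°
edge 1: e_1 = (-4.34, -1.81);  n_1 = (-0.3849, +0.9230)
edge 3: e_3 = (+6.20, +0.45);  n_3 = (+0.0724, -0.9974)
∠(n_1, n_3) = 161.51°
δ = |180° − 161.51°| = 18.49°
18.49° ≤ 2α = 22.62°  →  valid

δ = 18.49°, valid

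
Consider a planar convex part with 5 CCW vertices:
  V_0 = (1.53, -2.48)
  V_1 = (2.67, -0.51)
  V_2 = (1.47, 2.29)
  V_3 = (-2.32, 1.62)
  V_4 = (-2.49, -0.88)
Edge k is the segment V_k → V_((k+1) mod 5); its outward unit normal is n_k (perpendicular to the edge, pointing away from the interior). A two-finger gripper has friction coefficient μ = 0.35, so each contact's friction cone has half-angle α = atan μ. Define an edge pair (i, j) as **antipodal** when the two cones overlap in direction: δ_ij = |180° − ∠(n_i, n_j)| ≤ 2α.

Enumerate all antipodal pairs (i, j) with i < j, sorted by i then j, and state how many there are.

α = atan 0.35 = 19.29°;  2α = 38.58°
n_0 = (+0.8655, -0.5009)
n_1 = (+0.9191, +0.3939)
n_2 = (-0.1741, +0.9847)
n_3 = (-0.9977, +0.0678)
n_4 = (-0.3698, -0.9291)
  (0,1): δ = 126.74°  ·
  (0,2): δ = 49.92°  ·
  (0,3): δ = 26.17°  ✓
  (0,4): δ = 98.35°  ·
  (1,2): δ = 103.17°  ·
  (1,3): δ = 27.09°  ✓
  (1,4): δ = 45.10°  ·
  (2,3): δ = 103.92°  ·
  (2,4): δ = 31.73°  ✓
  (3,4): δ = 107.81°  ·
antipodal pairs: 3

count = 3; pairs: (0,3), (1,3), (2,4)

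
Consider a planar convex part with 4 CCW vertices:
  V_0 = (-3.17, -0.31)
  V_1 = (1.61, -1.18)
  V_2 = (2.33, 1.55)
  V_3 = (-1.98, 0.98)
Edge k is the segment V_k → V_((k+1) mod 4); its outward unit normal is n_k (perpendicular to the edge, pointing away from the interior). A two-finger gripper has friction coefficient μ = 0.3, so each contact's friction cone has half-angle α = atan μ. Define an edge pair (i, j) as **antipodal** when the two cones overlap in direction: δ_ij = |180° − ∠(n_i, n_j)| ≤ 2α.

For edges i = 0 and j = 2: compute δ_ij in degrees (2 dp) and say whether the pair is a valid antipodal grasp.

α = atan 0.3 = 16.70°;  2α = 33.40°
edge 0: e_0 = (+4.78, -0.87);  n_0 = (-0.1791, -0.9838)
edge 2: e_2 = (-4.31, -0.57);  n_2 = (-0.1311, +0.9914)
∠(n_0, n_2) = 162.15°
δ = |180° − 162.15°| = 17.85°
17.85° ≤ 2α = 33.40°  →  valid

δ = 17.85°, valid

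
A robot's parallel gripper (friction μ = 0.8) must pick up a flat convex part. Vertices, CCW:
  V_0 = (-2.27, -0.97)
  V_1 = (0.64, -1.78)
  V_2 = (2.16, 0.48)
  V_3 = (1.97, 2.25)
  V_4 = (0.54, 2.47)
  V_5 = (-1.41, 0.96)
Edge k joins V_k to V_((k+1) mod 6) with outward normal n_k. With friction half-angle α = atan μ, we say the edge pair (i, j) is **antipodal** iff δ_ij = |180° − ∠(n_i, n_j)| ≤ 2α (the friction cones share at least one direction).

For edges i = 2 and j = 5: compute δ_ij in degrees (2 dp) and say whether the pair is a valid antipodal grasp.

δ = 30.14°, valid

α = atan 0.8 = 38.66°;  2α = 77.32°
edge 2: e_2 = (-0.19, +1.77);  n_2 = (+0.9943, +0.1067)
edge 5: e_5 = (-0.86, -1.93);  n_5 = (-0.9134, +0.4070)
∠(n_2, n_5) = 149.86°
δ = |180° − 149.86°| = 30.14°
30.14° ≤ 2α = 77.32°  →  valid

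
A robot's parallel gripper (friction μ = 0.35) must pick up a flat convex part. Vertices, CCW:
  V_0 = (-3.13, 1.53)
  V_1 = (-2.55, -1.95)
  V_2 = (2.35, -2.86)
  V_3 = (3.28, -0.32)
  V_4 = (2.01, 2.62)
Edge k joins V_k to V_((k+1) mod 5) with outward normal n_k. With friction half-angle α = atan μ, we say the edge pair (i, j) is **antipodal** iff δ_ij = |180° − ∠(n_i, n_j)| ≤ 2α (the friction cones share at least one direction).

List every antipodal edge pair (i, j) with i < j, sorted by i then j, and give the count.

count = 3; pairs: (0,2), (0,3), (1,4)

α = atan 0.35 = 19.29°;  2α = 38.58°
n_0 = (-0.9864, -0.1644)
n_1 = (-0.1826, -0.9832)
n_2 = (+0.9390, -0.3438)
n_3 = (+0.9180, +0.3966)
n_4 = (-0.2074, +0.9782)
  (0,1): δ = 109.98°  ·
  (0,2): δ = 29.57°  ✓
  (0,3): δ = 13.90°  ✓
  (0,4): δ = 92.51°  ·
  (1,2): δ = 99.59°  ·
  (1,3): δ = 56.12°  ·
  (1,4): δ = 22.49°  ✓
  (2,3): δ = 136.53°  ·
  (2,4): δ = 57.92°  ·
  (3,4): δ = 101.39°  ·
antipodal pairs: 3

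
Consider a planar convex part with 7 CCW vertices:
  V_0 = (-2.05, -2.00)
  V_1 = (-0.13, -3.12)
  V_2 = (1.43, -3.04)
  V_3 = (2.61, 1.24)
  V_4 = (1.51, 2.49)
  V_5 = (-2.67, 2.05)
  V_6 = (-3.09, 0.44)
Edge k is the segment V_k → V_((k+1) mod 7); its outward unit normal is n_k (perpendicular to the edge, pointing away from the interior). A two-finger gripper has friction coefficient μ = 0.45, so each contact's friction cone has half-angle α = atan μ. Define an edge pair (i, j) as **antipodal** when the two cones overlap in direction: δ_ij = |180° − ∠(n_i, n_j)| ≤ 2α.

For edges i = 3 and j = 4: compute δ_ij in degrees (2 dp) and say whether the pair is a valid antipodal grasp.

δ = 125.34°, invalid

α = atan 0.45 = 24.23°;  2α = 48.46°
edge 3: e_3 = (-1.10, +1.25);  n_3 = (+0.7507, +0.6606)
edge 4: e_4 = (-4.18, -0.44);  n_4 = (-0.1047, +0.9945)
∠(n_3, n_4) = 54.66°
δ = |180° − 54.66°| = 125.34°
125.34° > 2α = 48.46°  →  invalid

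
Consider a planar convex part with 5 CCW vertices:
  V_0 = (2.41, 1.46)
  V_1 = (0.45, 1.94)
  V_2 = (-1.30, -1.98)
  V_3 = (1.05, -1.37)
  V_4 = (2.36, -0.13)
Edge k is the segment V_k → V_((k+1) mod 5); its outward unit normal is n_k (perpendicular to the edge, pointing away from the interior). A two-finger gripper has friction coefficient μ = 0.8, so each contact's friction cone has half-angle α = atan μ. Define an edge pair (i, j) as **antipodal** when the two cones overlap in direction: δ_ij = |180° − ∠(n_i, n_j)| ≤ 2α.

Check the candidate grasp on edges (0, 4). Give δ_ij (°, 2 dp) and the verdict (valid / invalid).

α = atan 0.8 = 38.66°;  2α = 77.32°
edge 0: e_0 = (-1.96, +0.48);  n_0 = (+0.2379, +0.9713)
edge 4: e_4 = (+0.05, +1.59);  n_4 = (+0.9995, -0.0314)
∠(n_0, n_4) = 78.04°
δ = |180° − 78.04°| = 101.96°
101.96° > 2α = 77.32°  →  invalid

δ = 101.96°, invalid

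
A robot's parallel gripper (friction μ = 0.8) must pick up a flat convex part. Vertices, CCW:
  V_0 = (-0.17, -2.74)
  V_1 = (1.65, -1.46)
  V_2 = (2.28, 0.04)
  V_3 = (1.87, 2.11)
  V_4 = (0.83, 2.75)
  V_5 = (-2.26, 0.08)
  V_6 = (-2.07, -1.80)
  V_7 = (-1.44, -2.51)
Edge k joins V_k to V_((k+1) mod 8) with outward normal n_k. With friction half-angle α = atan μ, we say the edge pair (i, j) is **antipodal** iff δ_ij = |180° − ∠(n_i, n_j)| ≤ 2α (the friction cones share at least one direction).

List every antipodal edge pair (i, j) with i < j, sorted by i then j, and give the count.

count = 14; pairs: (0,3), (0,4), (0,5), (1,4), (1,5), (1,6), (2,4), (2,5), (2,6), (2,7), (3,5), (3,6), (3,7), (4,7)

α = atan 0.8 = 38.66°;  2α = 77.32°
n_0 = (+0.5753, -0.8180)
n_1 = (+0.9220, -0.3872)
n_2 = (+0.9809, +0.1943)
n_3 = (+0.5241, +0.8517)
n_4 = (-0.6538, +0.7567)
n_5 = (-0.9949, -0.1006)
n_6 = (-0.7480, -0.6637)
n_7 = (-0.1782, -0.9840)
  (0,1): δ = 147.90°  ·
  (0,2): δ = 113.92°  ·
  (0,3): δ = 66.73°  ✓
  (0,4): δ = 5.71°  ✓
  (0,5): δ = 60.65°  ✓
  (0,6): δ = 96.46°  ·
  (0,7): δ = 134.62°  ·
  (1,2): δ = 146.01°  ·
  (1,3): δ = 98.83°  ·
  (1,4): δ = 26.39°  ✓
  (1,5): δ = 28.55°  ✓
  (1,6): δ = 64.37°  ✓
  (1,7): δ = 102.52°  ·
  (2,3): δ = 132.81°  ·
  (2,4): δ = 60.37°  ✓
  (2,5): δ = 5.43°  ✓
  (2,6): δ = 30.38°  ✓
  (2,7): δ = 68.53°  ✓
  (3,4): δ = 107.56°  ·
  (3,5): δ = 52.62°  ✓
  (3,6): δ = 16.81°  ✓
  (3,7): δ = 21.34°  ✓
  (4,5): δ = 125.06°  ·
  (4,6): δ = 89.25°  ·
  (4,7): δ = 51.09°  ✓
  (5,6): δ = 144.19°  ·
  (5,7): δ = 106.04°  ·
  (6,7): δ = 141.85°  ·
antipodal pairs: 14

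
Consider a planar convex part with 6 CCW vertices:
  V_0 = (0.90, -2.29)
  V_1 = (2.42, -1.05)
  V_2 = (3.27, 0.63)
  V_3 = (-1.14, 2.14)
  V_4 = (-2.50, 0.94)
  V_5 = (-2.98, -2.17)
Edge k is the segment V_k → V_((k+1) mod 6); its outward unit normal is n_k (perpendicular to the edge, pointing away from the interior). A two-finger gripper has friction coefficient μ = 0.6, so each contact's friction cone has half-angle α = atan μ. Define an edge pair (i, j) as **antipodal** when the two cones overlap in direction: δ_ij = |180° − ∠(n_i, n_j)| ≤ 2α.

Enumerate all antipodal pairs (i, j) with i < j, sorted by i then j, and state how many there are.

count = 7; pairs: (0,2), (0,3), (0,4), (1,3), (1,4), (2,5), (3,5)

α = atan 0.6 = 30.96°;  2α = 61.93°
n_0 = (+0.6321, -0.7749)
n_1 = (+0.8923, -0.4515)
n_2 = (+0.3239, +0.9461)
n_3 = (-0.6616, +0.7498)
n_4 = (-0.9883, +0.1525)
n_5 = (-0.0309, -0.9995)
  (0,1): δ = 156.04°  ·
  (0,2): δ = 58.11°  ✓
  (0,3): δ = 2.22°  ✓
  (0,4): δ = 42.02°  ✓
  (0,5): δ = 139.02°  ·
  (1,2): δ = 82.06°  ·
  (1,3): δ = 21.74°  ✓
  (1,4): δ = 18.06°  ✓
  (1,5): δ = 115.07°  ·
  (2,3): δ = 119.67°  ·
  (2,4): δ = 79.87°  ·
  (2,5): δ = 17.13°  ✓
  (3,4): δ = 140.20°  ·
  (3,5): δ = 43.20°  ✓
  (4,5): δ = 83.00°  ·
antipodal pairs: 7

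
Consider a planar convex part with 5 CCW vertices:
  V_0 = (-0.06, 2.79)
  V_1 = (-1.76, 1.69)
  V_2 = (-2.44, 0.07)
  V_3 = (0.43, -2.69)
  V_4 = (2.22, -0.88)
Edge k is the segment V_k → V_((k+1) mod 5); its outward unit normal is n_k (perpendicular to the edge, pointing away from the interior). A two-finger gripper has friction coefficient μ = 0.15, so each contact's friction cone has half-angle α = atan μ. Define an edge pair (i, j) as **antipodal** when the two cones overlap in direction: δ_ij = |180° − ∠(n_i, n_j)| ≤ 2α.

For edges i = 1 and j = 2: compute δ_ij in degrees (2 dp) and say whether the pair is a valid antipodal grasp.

δ = 111.11°, invalid

α = atan 0.15 = 8.53°;  2α = 17.06°
edge 1: e_1 = (-0.68, -1.62);  n_1 = (-0.9221, +0.3870)
edge 2: e_2 = (+2.87, -2.76);  n_2 = (-0.6932, -0.7208)
∠(n_1, n_2) = 68.89°
δ = |180° − 68.89°| = 111.11°
111.11° > 2α = 17.06°  →  invalid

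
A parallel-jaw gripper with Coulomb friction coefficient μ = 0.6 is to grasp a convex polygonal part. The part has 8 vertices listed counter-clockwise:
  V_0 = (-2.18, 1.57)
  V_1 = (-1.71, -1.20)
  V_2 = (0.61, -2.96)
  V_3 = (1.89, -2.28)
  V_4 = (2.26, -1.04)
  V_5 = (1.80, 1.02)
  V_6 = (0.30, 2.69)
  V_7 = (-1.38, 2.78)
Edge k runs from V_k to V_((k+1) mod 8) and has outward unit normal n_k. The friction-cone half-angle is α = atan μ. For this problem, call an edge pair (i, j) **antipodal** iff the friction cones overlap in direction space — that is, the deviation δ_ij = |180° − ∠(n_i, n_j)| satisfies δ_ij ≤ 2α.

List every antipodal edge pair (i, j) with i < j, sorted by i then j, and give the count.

count = 10; pairs: (0,3), (0,4), (0,5), (1,4), (1,5), (1,6), (2,6), (2,7), (3,7), (4,7)

α = atan 0.6 = 30.96°;  2α = 61.93°
n_0 = (-0.9859, -0.1673)
n_1 = (-0.6044, -0.7967)
n_2 = (+0.4692, -0.8831)
n_3 = (+0.9583, -0.2859)
n_4 = (+0.9760, +0.2179)
n_5 = (+0.7440, +0.6682)
n_6 = (+0.0535, +0.9986)
n_7 = (-0.8342, +0.5515)
  (0,1): δ = 136.81°  ·
  (0,2): δ = 71.65°  ·
  (0,3): δ = 26.24°  ✓
  (0,4): δ = 2.96°  ✓
  (0,5): δ = 32.30°  ✓
  (0,6): δ = 77.30°  ·
  (0,7): δ = 136.90°  ·
  (1,2): δ = 114.84°  ·
  (1,3): δ = 69.43°  ·
  (1,4): δ = 40.23°  ✓
  (1,5): δ = 10.88°  ✓
  (1,6): δ = 34.12°  ✓
  (1,7): δ = 93.71°  ·
  (2,3): δ = 134.59°  ·
  (2,4): δ = 105.39°  ·
  (2,5): δ = 76.05°  ·
  (2,6): δ = 31.05°  ✓
  (2,7): δ = 28.55°  ✓
  (3,4): δ = 150.80°  ·
  (3,5): δ = 121.46°  ·
  (3,6): δ = 76.45°  ·
  (3,7): δ = 16.86°  ✓
  (4,5): δ = 150.66°  ·
  (4,6): δ = 105.65°  ·
  (4,7): δ = 46.06°  ✓
  (5,6): δ = 135.00°  ·
  (5,7): δ = 75.40°  ·
  (6,7): δ = 120.40°  ·
antipodal pairs: 10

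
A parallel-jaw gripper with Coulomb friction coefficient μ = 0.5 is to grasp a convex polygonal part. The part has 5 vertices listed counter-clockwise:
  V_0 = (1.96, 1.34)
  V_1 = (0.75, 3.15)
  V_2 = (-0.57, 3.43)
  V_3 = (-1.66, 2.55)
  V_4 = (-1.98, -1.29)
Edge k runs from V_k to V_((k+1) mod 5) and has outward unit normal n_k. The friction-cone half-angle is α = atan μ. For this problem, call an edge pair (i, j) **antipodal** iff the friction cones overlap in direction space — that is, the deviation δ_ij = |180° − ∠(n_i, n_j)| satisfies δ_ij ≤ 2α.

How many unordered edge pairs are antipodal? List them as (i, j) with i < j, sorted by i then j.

α = atan 0.5 = 26.57°;  2α = 53.13°
n_0 = (+0.8313, +0.5558)
n_1 = (+0.2075, +0.9782)
n_2 = (-0.6282, +0.7781)
n_3 = (-0.9965, +0.0830)
n_4 = (+0.5552, -0.8317)
  (0,1): δ = 135.74°  ·
  (0,2): δ = 84.85°  ·
  (0,3): δ = 38.53°  ✓
  (0,4): δ = 89.96°  ·
  (1,2): δ = 129.11°  ·
  (1,3): δ = 82.79°  ·
  (1,4): δ = 45.70°  ✓
  (2,3): δ = 133.68°  ·
  (2,4): δ = 5.19°  ✓
  (3,4): δ = 51.51°  ✓
antipodal pairs: 4

count = 4; pairs: (0,3), (1,4), (2,4), (3,4)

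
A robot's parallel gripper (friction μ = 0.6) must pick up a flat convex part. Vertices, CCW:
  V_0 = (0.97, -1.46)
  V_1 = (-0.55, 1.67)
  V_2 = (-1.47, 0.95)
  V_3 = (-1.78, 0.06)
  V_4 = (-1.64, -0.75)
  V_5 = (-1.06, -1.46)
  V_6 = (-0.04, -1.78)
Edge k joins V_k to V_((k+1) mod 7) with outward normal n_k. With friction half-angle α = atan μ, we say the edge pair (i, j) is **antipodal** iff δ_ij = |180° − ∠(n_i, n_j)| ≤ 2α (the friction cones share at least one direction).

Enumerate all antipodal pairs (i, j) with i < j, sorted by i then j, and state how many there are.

α = atan 0.6 = 30.96°;  2α = 61.93°
n_0 = (+0.8995, +0.4368)
n_1 = (-0.6163, +0.7875)
n_2 = (-0.9444, +0.3289)
n_3 = (-0.9854, -0.1703)
n_4 = (-0.7744, -0.6326)
n_5 = (-0.2993, -0.9541)
n_6 = (+0.3020, -0.9533)
  (0,1): δ = 77.86°  ·
  (0,2): δ = 45.11°  ✓
  (0,3): δ = 16.10°  ✓
  (0,4): δ = 13.34°  ✓
  (0,5): δ = 46.68°  ✓
  (0,6): δ = 81.68°  ·
  (1,2): δ = 147.25°  ·
  (1,3): δ = 118.24°  ·
  (1,4): δ = 88.80°  ·
  (1,5): δ = 55.47°  ✓
  (1,6): δ = 20.47°  ✓
  (2,3): δ = 150.99°  ·
  (2,4): δ = 121.55°  ·
  (2,5): δ = 88.21°  ·
  (2,6): δ = 53.22°  ✓
  (3,4): δ = 150.56°  ·
  (3,5): δ = 117.22°  ·
  (3,6): δ = 82.23°  ·
  (4,5): δ = 146.66°  ·
  (4,6): δ = 111.67°  ·
  (5,6): δ = 145.00°  ·
antipodal pairs: 7

count = 7; pairs: (0,2), (0,3), (0,4), (0,5), (1,5), (1,6), (2,6)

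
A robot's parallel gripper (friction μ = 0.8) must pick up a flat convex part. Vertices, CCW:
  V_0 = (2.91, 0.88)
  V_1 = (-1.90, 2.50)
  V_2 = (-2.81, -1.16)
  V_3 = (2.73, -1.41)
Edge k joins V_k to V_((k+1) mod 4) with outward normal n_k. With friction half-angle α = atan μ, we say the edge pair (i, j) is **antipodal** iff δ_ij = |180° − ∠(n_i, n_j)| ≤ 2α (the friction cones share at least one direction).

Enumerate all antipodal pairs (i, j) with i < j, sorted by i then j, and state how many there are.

α = atan 0.8 = 38.66°;  2α = 77.32°
n_0 = (+0.3192, +0.9477)
n_1 = (-0.9705, +0.2413)
n_2 = (-0.0451, -0.9990)
n_3 = (+0.9969, -0.0784)
  (0,1): δ = 85.35°  ·
  (0,2): δ = 16.03°  ✓
  (0,3): δ = 104.12°  ·
  (1,2): δ = 78.62°  ·
  (1,3): δ = 9.47°  ✓
  (2,3): δ = 91.91°  ·
antipodal pairs: 2

count = 2; pairs: (0,2), (1,3)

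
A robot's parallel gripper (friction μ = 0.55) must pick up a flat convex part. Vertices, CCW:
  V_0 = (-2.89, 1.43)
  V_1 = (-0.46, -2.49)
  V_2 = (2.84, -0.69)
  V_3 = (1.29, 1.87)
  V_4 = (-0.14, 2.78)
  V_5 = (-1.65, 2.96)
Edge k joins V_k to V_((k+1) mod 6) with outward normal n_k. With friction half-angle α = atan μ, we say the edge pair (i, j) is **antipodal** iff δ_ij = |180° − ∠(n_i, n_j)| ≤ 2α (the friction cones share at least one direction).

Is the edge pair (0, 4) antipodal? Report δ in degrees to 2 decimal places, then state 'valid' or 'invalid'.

δ = 51.41°, valid

α = atan 0.55 = 28.81°;  2α = 57.62°
edge 0: e_0 = (+2.43, -3.92);  n_0 = (-0.8499, -0.5269)
edge 4: e_4 = (-1.51, +0.18);  n_4 = (+0.1184, +0.9930)
∠(n_0, n_4) = 128.59°
δ = |180° − 128.59°| = 51.41°
51.41° ≤ 2α = 57.62°  →  valid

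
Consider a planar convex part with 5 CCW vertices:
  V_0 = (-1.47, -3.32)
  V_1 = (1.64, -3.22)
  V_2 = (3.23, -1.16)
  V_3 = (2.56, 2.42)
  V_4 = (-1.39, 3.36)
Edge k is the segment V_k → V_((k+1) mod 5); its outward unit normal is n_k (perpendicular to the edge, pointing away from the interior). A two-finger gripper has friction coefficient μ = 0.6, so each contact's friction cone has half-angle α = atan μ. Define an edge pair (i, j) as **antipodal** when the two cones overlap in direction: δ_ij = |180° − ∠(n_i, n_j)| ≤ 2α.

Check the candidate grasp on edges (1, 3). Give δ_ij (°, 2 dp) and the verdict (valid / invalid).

δ = 65.72°, invalid

α = atan 0.6 = 30.96°;  2α = 61.93°
edge 1: e_1 = (+1.59, +2.06);  n_1 = (+0.7916, -0.6110)
edge 3: e_3 = (-3.95, +0.94);  n_3 = (+0.2315, +0.9728)
∠(n_1, n_3) = 114.28°
δ = |180° − 114.28°| = 65.72°
65.72° > 2α = 61.93°  →  invalid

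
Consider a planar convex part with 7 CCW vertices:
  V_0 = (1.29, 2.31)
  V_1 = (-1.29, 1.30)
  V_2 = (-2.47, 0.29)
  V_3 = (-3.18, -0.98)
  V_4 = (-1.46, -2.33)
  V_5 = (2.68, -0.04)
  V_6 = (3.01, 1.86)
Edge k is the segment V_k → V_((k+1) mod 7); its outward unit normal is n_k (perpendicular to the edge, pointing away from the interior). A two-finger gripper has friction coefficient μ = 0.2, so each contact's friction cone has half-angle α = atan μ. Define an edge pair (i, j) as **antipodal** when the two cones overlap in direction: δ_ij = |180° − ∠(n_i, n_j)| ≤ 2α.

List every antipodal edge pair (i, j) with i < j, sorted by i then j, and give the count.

count = 3; pairs: (0,4), (1,4), (2,5)

α = atan 0.2 = 11.31°;  2α = 22.62°
n_0 = (-0.3645, +0.9312)
n_1 = (-0.6503, +0.7597)
n_2 = (-0.8729, +0.4880)
n_3 = (-0.6174, -0.7866)
n_4 = (+0.4840, -0.8751)
n_5 = (+0.9852, -0.1711)
n_6 = (+0.2531, +0.9674)
  (0,1): δ = 160.82°  ·
  (0,2): δ = 140.59°  ·
  (0,3): δ = 59.51°  ·
  (0,4): δ = 7.57°  ✓
  (0,5): δ = 58.77°  ·
  (0,6): δ = 143.96°  ·
  (1,2): δ = 159.77°  ·
  (1,3): δ = 78.69°  ·
  (1,4): δ = 11.61°  ✓
  (1,5): δ = 39.59°  ·
  (1,6): δ = 124.78°  ·
  (2,3): δ = 98.92°  ·
  (2,4): δ = 31.84°  ·
  (2,5): δ = 19.35°  ✓
  (2,6): δ = 104.55°  ·
  (3,4): δ = 112.92°  ·
  (3,5): δ = 61.73°  ·
  (3,6): δ = 23.47°  ·
  (4,5): δ = 128.80°  ·
  (4,6): δ = 43.61°  ·
  (5,6): δ = 94.81°  ·
antipodal pairs: 3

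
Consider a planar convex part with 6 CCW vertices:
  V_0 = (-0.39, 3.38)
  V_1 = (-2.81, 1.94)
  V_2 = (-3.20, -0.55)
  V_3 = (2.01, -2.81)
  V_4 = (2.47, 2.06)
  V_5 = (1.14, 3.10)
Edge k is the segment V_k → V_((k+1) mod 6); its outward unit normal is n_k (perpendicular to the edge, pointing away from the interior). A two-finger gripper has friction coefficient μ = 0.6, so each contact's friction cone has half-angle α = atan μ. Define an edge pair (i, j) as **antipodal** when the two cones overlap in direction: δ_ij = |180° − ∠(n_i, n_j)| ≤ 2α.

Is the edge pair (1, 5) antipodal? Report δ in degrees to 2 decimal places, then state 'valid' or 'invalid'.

δ = 88.53°, invalid

α = atan 0.6 = 30.96°;  2α = 61.93°
edge 1: e_1 = (-0.39, -2.49);  n_1 = (-0.9880, +0.1547)
edge 5: e_5 = (-1.53, +0.28);  n_5 = (+0.1800, +0.9837)
∠(n_1, n_5) = 91.47°
δ = |180° − 91.47°| = 88.53°
88.53° > 2α = 61.93°  →  invalid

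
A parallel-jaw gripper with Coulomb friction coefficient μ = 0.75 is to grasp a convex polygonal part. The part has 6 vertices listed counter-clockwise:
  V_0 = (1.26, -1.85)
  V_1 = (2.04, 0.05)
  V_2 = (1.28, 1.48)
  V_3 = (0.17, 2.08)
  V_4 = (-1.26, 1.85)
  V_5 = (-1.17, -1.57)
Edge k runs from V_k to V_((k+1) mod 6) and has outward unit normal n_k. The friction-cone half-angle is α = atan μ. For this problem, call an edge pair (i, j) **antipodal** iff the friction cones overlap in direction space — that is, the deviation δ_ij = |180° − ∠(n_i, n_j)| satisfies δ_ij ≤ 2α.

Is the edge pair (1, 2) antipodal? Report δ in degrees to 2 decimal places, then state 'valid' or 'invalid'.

α = atan 0.75 = 36.87°;  2α = 73.74°
edge 1: e_1 = (-0.76, +1.43);  n_1 = (+0.8830, +0.4693)
edge 2: e_2 = (-1.11, +0.60);  n_2 = (+0.4755, +0.8797)
∠(n_1, n_2) = 33.62°
δ = |180° − 33.62°| = 146.38°
146.38° > 2α = 73.74°  →  invalid

δ = 146.38°, invalid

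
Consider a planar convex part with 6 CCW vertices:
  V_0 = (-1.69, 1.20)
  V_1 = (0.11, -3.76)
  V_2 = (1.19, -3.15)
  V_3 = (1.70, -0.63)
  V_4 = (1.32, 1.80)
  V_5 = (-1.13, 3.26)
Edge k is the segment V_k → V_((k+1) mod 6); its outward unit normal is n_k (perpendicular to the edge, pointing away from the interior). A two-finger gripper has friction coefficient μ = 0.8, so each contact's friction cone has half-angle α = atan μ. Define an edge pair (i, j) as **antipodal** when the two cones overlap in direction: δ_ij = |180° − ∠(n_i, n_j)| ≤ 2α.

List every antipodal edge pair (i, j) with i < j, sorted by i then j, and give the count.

count = 8; pairs: (0,2), (0,3), (0,4), (1,4), (1,5), (2,5), (3,5), (4,5)

α = atan 0.8 = 38.66°;  2α = 77.32°
n_0 = (-0.9400, -0.3411)
n_1 = (+0.4918, -0.8707)
n_2 = (+0.9801, -0.1984)
n_3 = (+0.9880, +0.1545)
n_4 = (+0.5119, +0.8590)
n_5 = (-0.9650, +0.2623)
  (0,1): δ = 80.49°  ·
  (0,2): δ = 31.39°  ✓
  (0,3): δ = 11.06°  ✓
  (0,4): δ = 39.26°  ✓
  (0,5): δ = 144.85°  ·
  (1,2): δ = 130.90°  ·
  (1,3): δ = 110.57°  ·
  (1,4): δ = 60.25°  ✓
  (1,5): δ = 45.33°  ✓
  (2,3): δ = 159.67°  ·
  (2,4): δ = 109.35°  ·
  (2,5): δ = 3.77°  ✓
  (3,4): δ = 129.68°  ·
  (3,5): δ = 24.10°  ✓
  (4,5): δ = 74.42°  ✓
antipodal pairs: 8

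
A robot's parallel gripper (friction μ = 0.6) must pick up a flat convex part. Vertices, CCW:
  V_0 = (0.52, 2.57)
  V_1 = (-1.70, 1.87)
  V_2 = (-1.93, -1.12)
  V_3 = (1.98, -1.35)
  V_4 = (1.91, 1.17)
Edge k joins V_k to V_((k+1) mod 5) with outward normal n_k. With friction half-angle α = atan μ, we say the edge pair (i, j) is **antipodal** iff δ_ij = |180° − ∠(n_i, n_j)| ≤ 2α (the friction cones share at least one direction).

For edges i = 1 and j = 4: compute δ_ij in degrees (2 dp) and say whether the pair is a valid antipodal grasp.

δ = 49.19°, valid

α = atan 0.6 = 30.96°;  2α = 61.93°
edge 1: e_1 = (-0.23, -2.99);  n_1 = (-0.9971, +0.0767)
edge 4: e_4 = (-1.39, +1.40);  n_4 = (+0.7096, +0.7046)
∠(n_1, n_4) = 130.81°
δ = |180° − 130.81°| = 49.19°
49.19° ≤ 2α = 61.93°  →  valid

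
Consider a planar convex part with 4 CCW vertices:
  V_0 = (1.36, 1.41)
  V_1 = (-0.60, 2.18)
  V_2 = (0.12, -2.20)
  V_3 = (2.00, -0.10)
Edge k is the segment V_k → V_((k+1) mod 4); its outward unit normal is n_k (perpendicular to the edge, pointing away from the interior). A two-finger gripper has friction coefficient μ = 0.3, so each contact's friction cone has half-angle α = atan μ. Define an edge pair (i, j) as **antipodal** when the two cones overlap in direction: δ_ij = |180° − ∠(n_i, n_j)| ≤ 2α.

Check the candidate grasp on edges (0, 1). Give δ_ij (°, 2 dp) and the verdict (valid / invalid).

α = atan 0.3 = 16.70°;  2α = 33.40°
edge 0: e_0 = (-1.96, +0.77);  n_0 = (+0.3657, +0.9308)
edge 1: e_1 = (+0.72, -4.38);  n_1 = (-0.9868, -0.1622)
∠(n_0, n_1) = 120.78°
δ = |180° − 120.78°| = 59.22°
59.22° > 2α = 33.40°  →  invalid

δ = 59.22°, invalid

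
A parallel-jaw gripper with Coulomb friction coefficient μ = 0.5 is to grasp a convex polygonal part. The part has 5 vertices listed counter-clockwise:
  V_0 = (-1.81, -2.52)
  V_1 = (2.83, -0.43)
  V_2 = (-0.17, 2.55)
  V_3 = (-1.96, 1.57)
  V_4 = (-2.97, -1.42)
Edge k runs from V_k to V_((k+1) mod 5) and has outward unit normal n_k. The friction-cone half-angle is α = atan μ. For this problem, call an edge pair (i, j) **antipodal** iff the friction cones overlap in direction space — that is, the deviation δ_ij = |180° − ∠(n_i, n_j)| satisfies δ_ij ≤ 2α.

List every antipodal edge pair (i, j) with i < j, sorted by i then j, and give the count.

count = 3; pairs: (0,2), (0,3), (1,4)

α = atan 0.5 = 26.57°;  2α = 53.13°
n_0 = (+0.4107, -0.9118)
n_1 = (+0.7047, +0.7095)
n_2 = (-0.4802, +0.8771)
n_3 = (-0.9474, +0.3200)
n_4 = (-0.6881, -0.7256)
  (0,1): δ = 69.06°  ·
  (0,2): δ = 4.45°  ✓
  (0,3): δ = 47.09°  ✓
  (0,4): δ = 112.27°  ·
  (1,2): δ = 106.49°  ·
  (1,3): δ = 63.86°  ·
  (1,4): δ = 1.33°  ✓
  (2,3): δ = 137.36°  ·
  (2,4): δ = 72.18°  ·
  (3,4): δ = 114.81°  ·
antipodal pairs: 3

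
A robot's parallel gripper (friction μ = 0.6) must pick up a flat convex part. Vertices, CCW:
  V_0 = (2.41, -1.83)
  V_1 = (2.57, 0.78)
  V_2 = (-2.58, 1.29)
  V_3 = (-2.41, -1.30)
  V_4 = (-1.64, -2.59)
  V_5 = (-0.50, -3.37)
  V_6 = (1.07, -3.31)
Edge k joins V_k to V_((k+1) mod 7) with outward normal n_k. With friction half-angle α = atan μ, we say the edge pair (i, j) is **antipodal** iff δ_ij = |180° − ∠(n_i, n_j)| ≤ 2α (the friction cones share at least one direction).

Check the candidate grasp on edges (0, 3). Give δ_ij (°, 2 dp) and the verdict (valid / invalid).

α = atan 0.6 = 30.96°;  2α = 61.93°
edge 0: e_0 = (+0.16, +2.61);  n_0 = (+0.9981, -0.0612)
edge 3: e_3 = (+0.77, -1.29);  n_3 = (-0.8587, -0.5125)
∠(n_0, n_3) = 145.66°
δ = |180° − 145.66°| = 34.34°
34.34° ≤ 2α = 61.93°  →  valid

δ = 34.34°, valid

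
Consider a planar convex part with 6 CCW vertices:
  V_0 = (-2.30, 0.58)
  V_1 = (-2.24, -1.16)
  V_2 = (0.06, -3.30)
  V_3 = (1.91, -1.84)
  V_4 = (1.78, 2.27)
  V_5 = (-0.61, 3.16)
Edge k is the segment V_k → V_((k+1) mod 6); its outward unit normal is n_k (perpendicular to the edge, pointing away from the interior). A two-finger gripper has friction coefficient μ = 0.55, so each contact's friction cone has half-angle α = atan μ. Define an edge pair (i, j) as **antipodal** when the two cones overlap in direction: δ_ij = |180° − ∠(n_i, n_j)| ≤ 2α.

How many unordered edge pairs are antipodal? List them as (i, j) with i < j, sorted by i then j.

α = atan 0.55 = 28.81°;  2α = 57.62°
n_0 = (-0.9994, -0.0345)
n_1 = (-0.6812, -0.7321)
n_2 = (+0.6195, -0.7850)
n_3 = (+0.9995, +0.0316)
n_4 = (+0.3490, +0.9371)
n_5 = (-0.8365, +0.5479)
  (0,1): δ = 134.91°  ·
  (0,2): δ = 53.69°  ✓
  (0,3): δ = 0.16°  ✓
  (0,4): δ = 67.60°  ·
  (0,5): δ = 144.80°  ·
  (1,2): δ = 98.78°  ·
  (1,3): δ = 45.25°  ✓
  (1,4): δ = 22.51°  ✓
  (1,5): δ = 99.71°  ·
  (2,3): δ = 126.47°  ·
  (2,4): δ = 58.70°  ·
  (2,5): δ = 18.49°  ✓
  (3,4): δ = 112.24°  ·
  (3,5): δ = 35.04°  ✓
  (4,5): δ = 102.80°  ·
antipodal pairs: 6

count = 6; pairs: (0,2), (0,3), (1,3), (1,4), (2,5), (3,5)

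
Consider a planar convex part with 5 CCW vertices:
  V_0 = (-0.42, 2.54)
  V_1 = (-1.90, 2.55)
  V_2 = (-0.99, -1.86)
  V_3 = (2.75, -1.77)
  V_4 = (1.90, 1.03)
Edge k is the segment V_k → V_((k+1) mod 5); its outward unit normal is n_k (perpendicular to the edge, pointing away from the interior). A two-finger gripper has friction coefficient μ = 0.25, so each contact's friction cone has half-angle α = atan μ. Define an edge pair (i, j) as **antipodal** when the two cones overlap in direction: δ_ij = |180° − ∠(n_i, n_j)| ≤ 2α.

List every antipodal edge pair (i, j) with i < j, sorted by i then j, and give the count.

count = 2; pairs: (0,2), (1,3)

α = atan 0.25 = 14.04°;  2α = 28.07°
n_0 = (+0.0068, +1.0000)
n_1 = (-0.9794, -0.2021)
n_2 = (+0.0241, -0.9997)
n_3 = (+0.9569, +0.2905)
n_4 = (+0.5455, +0.8381)
  (0,1): δ = 77.95°  ·
  (0,2): δ = 1.77°  ✓
  (0,3): δ = 107.27°  ·
  (0,4): δ = 147.33°  ·
  (1,2): δ = 100.28°  ·
  (1,3): δ = 5.23°  ✓
  (1,4): δ = 45.28°  ·
  (2,3): δ = 74.49°  ·
  (2,4): δ = 34.44°  ·
  (3,4): δ = 139.95°  ·
antipodal pairs: 2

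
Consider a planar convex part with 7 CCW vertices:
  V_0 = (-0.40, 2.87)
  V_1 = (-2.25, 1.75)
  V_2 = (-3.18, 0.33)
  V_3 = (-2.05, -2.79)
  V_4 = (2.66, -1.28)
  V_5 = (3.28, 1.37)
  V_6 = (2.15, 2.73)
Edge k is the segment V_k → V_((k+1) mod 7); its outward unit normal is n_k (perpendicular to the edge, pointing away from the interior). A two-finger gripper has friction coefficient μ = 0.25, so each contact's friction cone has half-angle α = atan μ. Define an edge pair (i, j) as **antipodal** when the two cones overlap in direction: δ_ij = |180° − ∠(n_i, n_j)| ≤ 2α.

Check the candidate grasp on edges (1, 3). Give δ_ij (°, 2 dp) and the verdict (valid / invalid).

α = atan 0.25 = 14.04°;  2α = 28.07°
edge 1: e_1 = (-0.93, -1.42);  n_1 = (-0.8366, +0.5479)
edge 3: e_3 = (+4.71, +1.51);  n_3 = (+0.3053, -0.9523)
∠(n_1, n_3) = 141.00°
δ = |180° − 141.00°| = 39.00°
39.00° > 2α = 28.07°  →  invalid

δ = 39.00°, invalid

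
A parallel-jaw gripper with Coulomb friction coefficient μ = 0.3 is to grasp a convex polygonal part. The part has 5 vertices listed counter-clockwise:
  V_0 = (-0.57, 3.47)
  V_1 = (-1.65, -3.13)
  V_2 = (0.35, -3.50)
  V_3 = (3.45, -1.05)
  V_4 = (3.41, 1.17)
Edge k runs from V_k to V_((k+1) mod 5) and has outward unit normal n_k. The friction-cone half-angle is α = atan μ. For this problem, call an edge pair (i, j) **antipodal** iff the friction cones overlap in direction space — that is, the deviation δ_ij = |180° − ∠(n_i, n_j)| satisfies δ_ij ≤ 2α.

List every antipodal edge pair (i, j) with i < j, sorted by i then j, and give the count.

α = atan 0.3 = 16.70°;  2α = 33.40°
n_0 = (-0.9869, +0.1615)
n_1 = (-0.1819, -0.9833)
n_2 = (+0.6201, -0.7846)
n_3 = (+0.9998, +0.0180)
n_4 = (+0.5004, +0.8658)
  (0,1): δ = 91.19°  ·
  (0,2): δ = 42.39°  ·
  (0,3): δ = 10.33°  ✓
  (0,4): δ = 69.27°  ·
  (1,2): δ = 131.20°  ·
  (1,3): δ = 78.49°  ·
  (1,4): δ = 19.54°  ✓
  (2,3): δ = 127.29°  ·
  (2,4): δ = 68.34°  ·
  (3,4): δ = 121.06°  ·
antipodal pairs: 2

count = 2; pairs: (0,3), (1,4)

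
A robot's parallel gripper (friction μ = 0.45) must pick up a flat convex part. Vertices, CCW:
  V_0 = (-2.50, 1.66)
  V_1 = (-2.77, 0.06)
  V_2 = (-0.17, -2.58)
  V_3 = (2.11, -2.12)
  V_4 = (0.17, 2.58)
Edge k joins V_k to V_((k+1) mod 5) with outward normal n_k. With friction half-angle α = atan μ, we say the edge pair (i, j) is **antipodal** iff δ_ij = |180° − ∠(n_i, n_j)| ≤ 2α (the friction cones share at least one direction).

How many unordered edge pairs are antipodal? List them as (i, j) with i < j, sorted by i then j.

count = 3; pairs: (0,3), (1,3), (2,4)

α = atan 0.45 = 24.23°;  2α = 48.46°
n_0 = (-0.9861, +0.1664)
n_1 = (-0.7125, -0.7017)
n_2 = (+0.1978, -0.9802)
n_3 = (+0.9244, +0.3815)
n_4 = (-0.3258, +0.9454)
  (0,1): δ = 125.86°  ·
  (0,2): δ = 69.02°  ·
  (0,3): δ = 32.01°  ✓
  (0,4): δ = 118.59°  ·
  (1,2): δ = 123.16°  ·
  (1,3): δ = 22.13°  ✓
  (1,4): δ = 64.45°  ·
  (2,3): δ = 78.98°  ·
  (2,4): δ = 7.61°  ✓
  (3,4): δ = 93.42°  ·
antipodal pairs: 3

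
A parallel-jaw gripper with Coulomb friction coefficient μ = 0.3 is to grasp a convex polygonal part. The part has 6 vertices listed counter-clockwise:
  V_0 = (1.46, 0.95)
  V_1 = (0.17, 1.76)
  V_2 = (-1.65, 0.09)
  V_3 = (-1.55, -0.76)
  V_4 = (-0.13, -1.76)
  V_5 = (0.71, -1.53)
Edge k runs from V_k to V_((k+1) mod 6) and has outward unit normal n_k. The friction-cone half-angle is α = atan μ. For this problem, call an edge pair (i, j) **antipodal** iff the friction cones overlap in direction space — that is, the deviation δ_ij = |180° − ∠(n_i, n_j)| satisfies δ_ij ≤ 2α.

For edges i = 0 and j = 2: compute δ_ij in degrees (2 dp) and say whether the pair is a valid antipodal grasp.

δ = 51.17°, invalid

α = atan 0.3 = 16.70°;  2α = 33.40°
edge 0: e_0 = (-1.29, +0.81);  n_0 = (+0.5318, +0.8469)
edge 2: e_2 = (+0.10, -0.85);  n_2 = (-0.9932, -0.1168)
∠(n_0, n_2) = 128.83°
δ = |180° − 128.83°| = 51.17°
51.17° > 2α = 33.40°  →  invalid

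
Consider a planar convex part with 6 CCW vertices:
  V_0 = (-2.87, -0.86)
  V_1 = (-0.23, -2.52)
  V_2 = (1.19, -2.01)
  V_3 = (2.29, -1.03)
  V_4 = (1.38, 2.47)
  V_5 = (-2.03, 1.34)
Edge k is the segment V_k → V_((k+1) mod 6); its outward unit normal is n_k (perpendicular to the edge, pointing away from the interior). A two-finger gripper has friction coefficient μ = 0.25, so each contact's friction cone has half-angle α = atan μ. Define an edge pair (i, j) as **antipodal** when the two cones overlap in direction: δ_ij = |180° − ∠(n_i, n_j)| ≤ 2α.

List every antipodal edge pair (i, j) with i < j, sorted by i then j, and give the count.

count = 3; pairs: (1,4), (2,4), (2,5)

α = atan 0.25 = 14.04°;  2α = 28.07°
n_0 = (-0.5323, -0.8466)
n_1 = (+0.3380, -0.9411)
n_2 = (+0.6652, -0.7467)
n_3 = (+0.9678, +0.2516)
n_4 = (-0.3146, +0.9492)
n_5 = (-0.9342, +0.3567)
  (0,1): δ = 128.08°  ·
  (0,2): δ = 106.14°  ·
  (0,3): δ = 43.26°  ·
  (0,4): δ = 50.50°  ·
  (0,5): δ = 101.26°  ·
  (1,2): δ = 158.06°  ·
  (1,3): δ = 95.18°  ·
  (1,4): δ = 1.42°  ✓
  (1,5): δ = 49.35°  ·
  (2,3): δ = 117.12°  ·
  (2,4): δ = 23.36°  ✓
  (2,5): δ = 27.40°  ✓
  (3,4): δ = 86.24°  ·
  (3,5): δ = 35.47°  ·
  (4,5): δ = 129.23°  ·
antipodal pairs: 3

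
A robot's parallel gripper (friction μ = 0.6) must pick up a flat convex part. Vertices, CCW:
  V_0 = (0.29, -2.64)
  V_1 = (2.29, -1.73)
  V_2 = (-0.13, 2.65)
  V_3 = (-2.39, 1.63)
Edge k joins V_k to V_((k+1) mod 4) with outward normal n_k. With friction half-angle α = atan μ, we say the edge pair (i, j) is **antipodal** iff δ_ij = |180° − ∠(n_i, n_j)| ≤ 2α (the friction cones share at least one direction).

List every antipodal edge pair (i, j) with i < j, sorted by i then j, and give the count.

α = atan 0.6 = 30.96°;  2α = 61.93°
n_0 = (+0.4141, -0.9102)
n_1 = (+0.8753, +0.4836)
n_2 = (-0.4114, +0.9115)
n_3 = (-0.8470, -0.5316)
  (0,1): δ = 85.54°  ·
  (0,2): δ = 0.17°  ✓
  (0,3): δ = 97.65°  ·
  (1,2): δ = 94.63°  ·
  (1,3): δ = 3.19°  ✓
  (2,3): δ = 82.18°  ·
antipodal pairs: 2

count = 2; pairs: (0,2), (1,3)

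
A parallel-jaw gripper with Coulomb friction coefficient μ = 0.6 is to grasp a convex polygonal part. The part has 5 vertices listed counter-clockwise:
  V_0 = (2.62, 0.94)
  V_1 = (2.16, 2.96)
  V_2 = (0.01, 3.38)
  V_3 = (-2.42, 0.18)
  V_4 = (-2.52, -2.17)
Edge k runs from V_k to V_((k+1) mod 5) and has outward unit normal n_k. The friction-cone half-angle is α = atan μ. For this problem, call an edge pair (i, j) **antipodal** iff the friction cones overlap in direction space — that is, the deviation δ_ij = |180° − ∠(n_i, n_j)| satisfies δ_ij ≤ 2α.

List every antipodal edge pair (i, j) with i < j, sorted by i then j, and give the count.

α = atan 0.6 = 30.96°;  2α = 61.93°
n_0 = (+0.9750, +0.2220)
n_1 = (+0.1917, +0.9814)
n_2 = (-0.7964, +0.6048)
n_3 = (-0.9991, +0.0425)
n_4 = (+0.5177, -0.8556)
  (0,1): δ = 113.88°  ·
  (0,2): δ = 50.04°  ✓
  (0,3): δ = 15.27°  ✓
  (0,4): δ = 108.35°  ·
  (1,2): δ = 116.16°  ·
  (1,3): δ = 81.38°  ·
  (1,4): δ = 42.23°  ✓
  (2,3): δ = 145.22°  ·
  (2,4): δ = 21.61°  ✓
  (3,4): δ = 56.39°  ✓
antipodal pairs: 5

count = 5; pairs: (0,2), (0,3), (1,4), (2,4), (3,4)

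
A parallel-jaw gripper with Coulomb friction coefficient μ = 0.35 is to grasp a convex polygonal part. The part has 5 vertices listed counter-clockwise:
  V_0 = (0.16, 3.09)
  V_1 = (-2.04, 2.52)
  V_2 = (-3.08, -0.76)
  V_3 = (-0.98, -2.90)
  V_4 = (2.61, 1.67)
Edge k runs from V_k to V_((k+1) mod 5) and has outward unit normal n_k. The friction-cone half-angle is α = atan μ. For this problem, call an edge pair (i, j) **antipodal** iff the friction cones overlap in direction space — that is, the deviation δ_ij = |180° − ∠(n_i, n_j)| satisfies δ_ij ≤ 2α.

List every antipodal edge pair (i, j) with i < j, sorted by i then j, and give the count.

count = 3; pairs: (0,3), (1,3), (2,4)

α = atan 0.35 = 19.29°;  2α = 38.58°
n_0 = (-0.2508, +0.9680)
n_1 = (-0.9532, +0.3022)
n_2 = (-0.7137, -0.7004)
n_3 = (+0.7864, -0.6177)
n_4 = (+0.5015, +0.8652)
  (0,1): δ = 122.12°  ·
  (0,2): δ = 60.07°  ·
  (0,3): δ = 37.32°  ✓
  (0,4): δ = 135.38°  ·
  (1,2): δ = 117.95°  ·
  (1,3): δ = 20.56°  ✓
  (1,4): δ = 77.50°  ·
  (2,3): δ = 82.61°  ·
  (2,4): δ = 15.44°  ✓
  (3,4): δ = 81.94°  ·
antipodal pairs: 3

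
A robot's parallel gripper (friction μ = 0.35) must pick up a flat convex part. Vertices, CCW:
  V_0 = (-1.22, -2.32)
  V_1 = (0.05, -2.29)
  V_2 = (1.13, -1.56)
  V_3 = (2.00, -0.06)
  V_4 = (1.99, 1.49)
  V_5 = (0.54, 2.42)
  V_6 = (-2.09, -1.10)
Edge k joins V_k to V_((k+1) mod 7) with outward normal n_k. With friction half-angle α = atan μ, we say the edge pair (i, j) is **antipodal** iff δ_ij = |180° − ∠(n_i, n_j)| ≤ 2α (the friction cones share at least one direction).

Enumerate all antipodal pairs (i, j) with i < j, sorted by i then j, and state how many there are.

α = atan 0.35 = 19.29°;  2α = 38.58°
n_0 = (+0.0236, -0.9997)
n_1 = (+0.5600, -0.8285)
n_2 = (+0.8650, -0.5017)
n_3 = (+1.0000, +0.0065)
n_4 = (+0.5399, +0.8417)
n_5 = (-0.8011, +0.5985)
n_6 = (-0.8142, -0.5806)
  (0,1): δ = 147.30°  ·
  (0,2): δ = 121.47°  ·
  (0,3): δ = 90.98°  ·
  (0,4): δ = 34.03°  ✓
  (0,5): δ = 51.88°  ·
  (0,6): δ = 124.14°  ·
  (1,2): δ = 154.17°  ·
  (1,3): δ = 123.69°  ·
  (1,4): δ = 66.73°  ·
  (1,5): δ = 19.18°  ✓
  (1,6): δ = 91.44°  ·
  (2,3): δ = 149.52°  ·
  (2,4): δ = 92.56°  ·
  (2,5): δ = 6.65°  ✓
  (2,6): δ = 65.61°  ·
  (3,4): δ = 123.04°  ·
  (3,5): δ = 37.14°  ✓
  (3,6): δ = 35.12°  ✓
  (4,5): δ = 94.09°  ·
  (4,6): δ = 21.83°  ✓
  (5,6): δ = 107.74°  ·
antipodal pairs: 6

count = 6; pairs: (0,4), (1,5), (2,5), (3,5), (3,6), (4,6)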